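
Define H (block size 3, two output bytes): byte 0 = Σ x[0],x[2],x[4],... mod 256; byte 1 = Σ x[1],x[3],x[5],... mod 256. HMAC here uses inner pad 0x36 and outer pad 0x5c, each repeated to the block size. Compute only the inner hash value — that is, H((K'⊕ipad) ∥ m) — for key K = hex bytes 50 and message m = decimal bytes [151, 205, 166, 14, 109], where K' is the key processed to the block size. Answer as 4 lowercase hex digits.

Key hex bytes 50 is 1 byte ≤ B = 3; zero-pad to 3 bytes: K' = 50 00 00.
K' ⊕ ipad = 66 36 36.
Inner input = 66 36 36 ∥ 97 cd a6 0e 6d.
Inner hash: even-index sum = 375 mod 256 = 119; odd-index sum = 480 mod 256 = 224 → 77 e0.

77e0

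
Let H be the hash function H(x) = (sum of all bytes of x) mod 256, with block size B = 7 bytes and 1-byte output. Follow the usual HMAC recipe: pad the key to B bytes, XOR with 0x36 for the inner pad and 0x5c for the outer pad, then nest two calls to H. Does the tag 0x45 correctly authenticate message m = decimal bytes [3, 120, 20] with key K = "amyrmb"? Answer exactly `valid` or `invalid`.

valid

Key "amyrmb" = 61 6d 79 72 6d 62 is 6 bytes ≤ B = 7; zero-pad to 7 bytes: K' = 61 6d 79 72 6d 62 00.
K' ⊕ ipad = 57 5b 4f 44 5b 54 36; K' ⊕ opad = 3d 31 25 2e 31 3e 5c.
Inner hash: sum = 87+91+79+68+91+84+54+3+120+20 = 697; mod 256 = 185 → b9.
Outer hash (recomputed tag): sum = 61+49+37+46+49+62+92+185 = 581; mod 256 = 69 → 45.
Recomputed tag = 45; claimed = 45 → match.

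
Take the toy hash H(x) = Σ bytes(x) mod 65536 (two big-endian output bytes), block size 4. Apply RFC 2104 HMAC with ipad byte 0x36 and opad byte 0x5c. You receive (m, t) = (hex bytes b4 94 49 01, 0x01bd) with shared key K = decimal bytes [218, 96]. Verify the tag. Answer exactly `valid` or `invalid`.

Key decimal bytes [218, 96] = da 60 is 2 bytes ≤ B = 4; zero-pad to 4 bytes: K' = da 60 00 00.
K' ⊕ ipad = ec 56 36 36; K' ⊕ opad = 86 3c 5c 5c.
Inner hash: sum = 236+86+54+54+180+148+73+1 = 832 → 03 40.
Outer hash (recomputed tag): sum = 134+60+92+92+3+64 = 445 → 01 bd.
Recomputed tag = 01bd; claimed = 01bd → match.

valid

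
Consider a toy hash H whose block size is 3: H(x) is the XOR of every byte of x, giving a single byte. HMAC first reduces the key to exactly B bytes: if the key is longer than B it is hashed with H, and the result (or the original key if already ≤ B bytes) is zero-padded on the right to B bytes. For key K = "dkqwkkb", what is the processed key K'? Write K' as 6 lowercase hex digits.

|K| = 7 > B = 3, so first hash the key.
H(K): XOR 64⊕6b⊕71⊕77⊕6b⊕6b⊕62 = 6b.
Zero-pad H(K) = 6b to 3 bytes: K' = 6b 00 00.

6b0000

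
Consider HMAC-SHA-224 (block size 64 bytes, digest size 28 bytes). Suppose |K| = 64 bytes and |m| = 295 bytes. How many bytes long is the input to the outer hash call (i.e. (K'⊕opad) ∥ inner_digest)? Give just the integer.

Key is 64 ≤ 64 bytes, zero-padded: |K'| = 64.
Outer input = (K'⊕opad) ∥ H(inner) → 64 + 28 = 92 bytes.

92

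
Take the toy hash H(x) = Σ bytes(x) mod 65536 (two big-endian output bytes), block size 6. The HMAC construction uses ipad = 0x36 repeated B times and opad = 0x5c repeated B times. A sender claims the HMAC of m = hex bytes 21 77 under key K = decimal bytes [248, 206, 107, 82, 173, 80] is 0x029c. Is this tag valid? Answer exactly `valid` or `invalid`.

Key decimal bytes [248, 206, 107, 82, 173, 80] = f8 ce 6b 52 ad 50 is exactly B = 6 bytes: K' = f8 ce 6b 52 ad 50.
K' ⊕ ipad = ce f8 5d 64 9b 66; K' ⊕ opad = a4 92 37 0e f1 0c.
Inner hash: sum = 206+248+93+100+155+102+33+119 = 1056 → 04 20.
Outer hash (recomputed tag): sum = 164+146+55+14+241+12+4+32 = 668 → 02 9c.
Recomputed tag = 029c; claimed = 029c → match.

valid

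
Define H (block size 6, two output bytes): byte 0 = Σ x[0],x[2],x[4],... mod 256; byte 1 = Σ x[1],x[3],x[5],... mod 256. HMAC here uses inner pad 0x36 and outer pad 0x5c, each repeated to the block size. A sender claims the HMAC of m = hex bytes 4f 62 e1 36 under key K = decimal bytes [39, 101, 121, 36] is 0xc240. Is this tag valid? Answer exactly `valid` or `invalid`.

Key decimal bytes [39, 101, 121, 36] = 27 65 79 24 is 4 bytes ≤ B = 6; zero-pad to 6 bytes: K' = 27 65 79 24 00 00.
K' ⊕ ipad = 11 53 4f 12 36 36; K' ⊕ opad = 7b 39 25 78 5c 5c.
Inner hash: even-index sum = 454 mod 256 = 198; odd-index sum = 307 mod 256 = 51 → c6 33.
Outer hash (recomputed tag): even-index sum = 450 mod 256 = 194; odd-index sum = 320 mod 256 = 64 → c2 40.
Recomputed tag = c240; claimed = c240 → match.

valid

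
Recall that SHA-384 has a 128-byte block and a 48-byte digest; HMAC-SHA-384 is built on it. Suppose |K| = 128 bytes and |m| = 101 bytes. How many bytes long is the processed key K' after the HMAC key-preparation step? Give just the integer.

Key is 128 ≤ 128 bytes, zero-padded: |K'| = 128.

128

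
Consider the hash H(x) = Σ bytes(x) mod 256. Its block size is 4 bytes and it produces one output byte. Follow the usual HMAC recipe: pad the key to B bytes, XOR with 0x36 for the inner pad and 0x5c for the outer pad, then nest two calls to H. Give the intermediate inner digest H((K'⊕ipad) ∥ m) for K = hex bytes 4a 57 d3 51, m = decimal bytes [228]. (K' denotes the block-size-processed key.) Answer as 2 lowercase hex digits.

Key hex bytes 4a 57 d3 51 is exactly B = 4 bytes: K' = 4a 57 d3 51.
K' ⊕ ipad = 7c 61 e5 67.
Inner input = 7c 61 e5 67 ∥ e4.
Inner hash: sum = 124+97+229+103+228 = 781; mod 256 = 13 → 0d.

0d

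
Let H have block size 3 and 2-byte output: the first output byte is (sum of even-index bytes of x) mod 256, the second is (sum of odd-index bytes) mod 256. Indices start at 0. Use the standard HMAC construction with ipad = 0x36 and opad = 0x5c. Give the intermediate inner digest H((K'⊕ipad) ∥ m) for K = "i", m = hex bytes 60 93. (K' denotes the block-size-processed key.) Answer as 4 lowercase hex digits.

2896

Key "i" = 69 is 1 byte ≤ B = 3; zero-pad to 3 bytes: K' = 69 00 00.
K' ⊕ ipad = 5f 36 36.
Inner input = 5f 36 36 ∥ 60 93.
Inner hash: even-index sum = 296 mod 256 = 40; odd-index sum = 150 mod 256 = 150 → 28 96.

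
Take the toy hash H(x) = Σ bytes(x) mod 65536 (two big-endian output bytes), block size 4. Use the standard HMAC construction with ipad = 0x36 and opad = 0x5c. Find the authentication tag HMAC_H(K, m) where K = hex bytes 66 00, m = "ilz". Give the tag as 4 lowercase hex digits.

0191

Key hex bytes 66 00 is 2 bytes ≤ B = 4; zero-pad to 4 bytes: K' = 66 00 00 00.
K' ⊕ ipad = 50 36 36 36.  K' ⊕ opad = 3a 5c 5c 5c.
Inner input = (K'⊕ipad) ∥ m = 50 36 36 36 ∥ 69 6c 7a.
Inner hash: sum = 80+54+54+54+105+108+122 = 577 → 02 41.
Outer input = (K'⊕opad) ∥ inner = 3a 5c 5c 5c ∥ 02 41.
Outer hash (tag): sum = 58+92+92+92+2+65 = 401 → 01 91.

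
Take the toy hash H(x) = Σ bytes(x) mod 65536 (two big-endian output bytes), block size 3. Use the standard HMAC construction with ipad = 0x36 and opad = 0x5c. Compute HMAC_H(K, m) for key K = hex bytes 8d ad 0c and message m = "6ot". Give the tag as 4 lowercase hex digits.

02bd

Key hex bytes 8d ad 0c is exactly B = 3 bytes: K' = 8d ad 0c.
K' ⊕ ipad = bb 9b 3a.  K' ⊕ opad = d1 f1 50.
Inner input = (K'⊕ipad) ∥ m = bb 9b 3a ∥ 36 6f 74.
Inner hash: sum = 187+155+58+54+111+116 = 681 → 02 a9.
Outer input = (K'⊕opad) ∥ inner = d1 f1 50 ∥ 02 a9.
Outer hash (tag): sum = 209+241+80+2+169 = 701 → 02 bd.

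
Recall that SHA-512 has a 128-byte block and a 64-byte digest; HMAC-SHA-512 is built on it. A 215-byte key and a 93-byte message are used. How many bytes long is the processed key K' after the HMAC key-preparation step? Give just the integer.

Key is 215 > 128 bytes, so it is hashed to 64 bytes then zero-padded to 128: |K'| = 128.

128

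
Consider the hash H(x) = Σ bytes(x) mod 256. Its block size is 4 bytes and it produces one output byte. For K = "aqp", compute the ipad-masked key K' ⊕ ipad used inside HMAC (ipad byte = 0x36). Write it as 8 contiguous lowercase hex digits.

57474636

Key "aqp" = 61 71 70 is 3 bytes ≤ B = 4; zero-pad to 4 bytes: K' = 61 71 70 00.
XOR each byte with 0x36: 61⊕36=57, 71⊕36=47, 70⊕36=46, 00⊕36=36.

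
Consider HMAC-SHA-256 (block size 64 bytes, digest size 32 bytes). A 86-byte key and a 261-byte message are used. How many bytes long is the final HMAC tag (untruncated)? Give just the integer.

32

The tag is one SHA-256 digest: 32 bytes.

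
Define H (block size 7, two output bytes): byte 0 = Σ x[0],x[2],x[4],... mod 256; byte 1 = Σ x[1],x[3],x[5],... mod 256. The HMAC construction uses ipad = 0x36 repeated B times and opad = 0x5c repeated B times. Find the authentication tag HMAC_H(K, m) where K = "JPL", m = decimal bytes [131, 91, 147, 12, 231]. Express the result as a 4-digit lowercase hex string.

Key "JPL" = 4a 50 4c is 3 bytes ≤ B = 7; zero-pad to 7 bytes: K' = 4a 50 4c 00 00 00 00.
K' ⊕ ipad = 7c 66 7a 36 36 36 36.  K' ⊕ opad = 16 0c 10 5c 5c 5c 5c.
Inner input = (K'⊕ipad) ∥ m = 7c 66 7a 36 36 36 36 ∥ 83 5b 93 0c e7.
Inner hash: even-index sum = 457 mod 256 = 201; odd-index sum = 719 mod 256 = 207 → c9 cf.
Outer input = (K'⊕opad) ∥ inner = 16 0c 10 5c 5c 5c 5c ∥ c9 cf.
Outer hash (tag): even-index sum = 429 mod 256 = 173; odd-index sum = 397 mod 256 = 141 → ad 8d.

ad8d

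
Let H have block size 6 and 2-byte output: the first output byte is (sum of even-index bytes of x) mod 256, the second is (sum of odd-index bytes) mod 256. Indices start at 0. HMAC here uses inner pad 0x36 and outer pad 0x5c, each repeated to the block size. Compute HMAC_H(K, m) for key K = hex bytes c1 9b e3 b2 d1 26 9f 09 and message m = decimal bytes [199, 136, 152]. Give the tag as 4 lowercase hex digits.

Key hex bytes c1 9b e3 b2 d1 26 9f 09 is 8 bytes > B = 6, so hash it first: H(key) = 14 7c, then zero-pad to 6 bytes: K' = 14 7c 00 00 00 00.
K' ⊕ ipad = 22 4a 36 36 36 36.  K' ⊕ opad = 48 20 5c 5c 5c 5c.
Inner input = (K'⊕ipad) ∥ m = 22 4a 36 36 36 36 ∥ c7 88 98.
Inner hash: even-index sum = 493 mod 256 = 237; odd-index sum = 318 mod 256 = 62 → ed 3e.
Outer input = (K'⊕opad) ∥ inner = 48 20 5c 5c 5c 5c ∥ ed 3e.
Outer hash (tag): even-index sum = 493 mod 256 = 237; odd-index sum = 278 mod 256 = 22 → ed 16.

ed16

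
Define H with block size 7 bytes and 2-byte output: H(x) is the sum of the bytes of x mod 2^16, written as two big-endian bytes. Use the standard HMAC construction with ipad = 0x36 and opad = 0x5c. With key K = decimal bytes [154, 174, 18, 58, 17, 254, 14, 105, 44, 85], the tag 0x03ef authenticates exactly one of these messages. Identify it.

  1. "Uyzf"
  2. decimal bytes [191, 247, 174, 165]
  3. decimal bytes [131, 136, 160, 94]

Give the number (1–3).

2

Key decimal bytes [154, 174, 18, 58, 17, 254, 14, 105, 44, 85] = 9a ae 12 3a 11 fe 0e 69 2c 55 is 10 bytes > B = 7, so hash it first: H(key) = 03 9b, then zero-pad to 7 bytes: K' = 03 9b 00 00 00 00 00.
K' ⊕ ipad = 35 ad 36 36 36 36 36; K' ⊕ opad = 5f c7 5c 5c 5c 5c 5c.
m1: inner = H(35 ad 36 36 36 36 36 55 79 7a 66) = 03 9e; tag = H(5f c7 5c 5c 5c 5c 5c 03 9e) = 0393
m2: inner = H(35 ad 36 36 36 36 36 bf f7 ae a5) = 04 f9; tag = H(5f c7 5c 5c 5c 5c 5c 04 f9) = 03ef ← matches
m3: inner = H(35 ad 36 36 36 36 36 83 88 a0 5e) = 03 f9; tag = H(5f c7 5c 5c 5c 5c 5c 03 f9) = 03ee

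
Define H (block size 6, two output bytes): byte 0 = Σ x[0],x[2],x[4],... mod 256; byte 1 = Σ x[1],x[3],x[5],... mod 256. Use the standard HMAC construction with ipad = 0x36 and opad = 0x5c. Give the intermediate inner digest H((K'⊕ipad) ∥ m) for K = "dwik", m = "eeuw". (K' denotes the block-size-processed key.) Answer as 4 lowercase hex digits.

c1b0

Key "dwik" = 64 77 69 6b is 4 bytes ≤ B = 6; zero-pad to 6 bytes: K' = 64 77 69 6b 00 00.
K' ⊕ ipad = 52 41 5f 5d 36 36.
Inner input = 52 41 5f 5d 36 36 ∥ 65 65 75 77.
Inner hash: even-index sum = 449 mod 256 = 193; odd-index sum = 432 mod 256 = 176 → c1 b0.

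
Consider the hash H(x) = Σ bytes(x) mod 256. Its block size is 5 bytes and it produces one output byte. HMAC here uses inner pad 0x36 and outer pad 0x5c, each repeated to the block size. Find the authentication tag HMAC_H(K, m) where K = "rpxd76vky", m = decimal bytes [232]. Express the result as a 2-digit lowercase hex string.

Key "rpxd76vky" = 72 70 78 64 37 36 76 6b 79 is 9 bytes > B = 5, so hash it first: H(key) = 85, then zero-pad to 5 bytes: K' = 85 00 00 00 00.
K' ⊕ ipad = b3 36 36 36 36.  K' ⊕ opad = d9 5c 5c 5c 5c.
Inner input = (K'⊕ipad) ∥ m = b3 36 36 36 36 ∥ e8.
Inner hash: sum = 179+54+54+54+54+232 = 627; mod 256 = 115 → 73.
Outer input = (K'⊕opad) ∥ inner = d9 5c 5c 5c 5c ∥ 73.
Outer hash (tag): sum = 217+92+92+92+92+115 = 700; mod 256 = 188 → bc.

bc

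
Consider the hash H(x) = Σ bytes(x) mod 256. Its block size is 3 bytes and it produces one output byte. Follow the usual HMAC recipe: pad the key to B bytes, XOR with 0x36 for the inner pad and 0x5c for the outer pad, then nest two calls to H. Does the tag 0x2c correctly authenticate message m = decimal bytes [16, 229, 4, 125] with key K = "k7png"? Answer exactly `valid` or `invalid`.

invalid

Key "k7png" = 6b 37 70 6e 67 is 5 bytes > B = 3, so hash it first: H(key) = e7, then zero-pad to 3 bytes: K' = e7 00 00.
K' ⊕ ipad = d1 36 36; K' ⊕ opad = bb 5c 5c.
Inner hash: sum = 209+54+54+16+229+4+125 = 691; mod 256 = 179 → b3.
Outer hash (recomputed tag): sum = 187+92+92+179 = 550; mod 256 = 38 → 26.
Recomputed tag = 26; claimed = 2c → mismatch.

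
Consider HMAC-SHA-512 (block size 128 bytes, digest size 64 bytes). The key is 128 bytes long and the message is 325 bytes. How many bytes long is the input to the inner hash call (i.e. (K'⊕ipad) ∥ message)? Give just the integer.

453

Key is 128 ≤ 128 bytes, zero-padded: |K'| = 128.
Inner input = (K'⊕ipad) ∥ m → 128 + 325 = 453 bytes.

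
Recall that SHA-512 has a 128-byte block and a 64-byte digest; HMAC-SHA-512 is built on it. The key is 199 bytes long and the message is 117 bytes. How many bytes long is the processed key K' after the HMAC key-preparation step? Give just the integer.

Key is 199 > 128 bytes, so it is hashed to 64 bytes then zero-padded to 128: |K'| = 128.

128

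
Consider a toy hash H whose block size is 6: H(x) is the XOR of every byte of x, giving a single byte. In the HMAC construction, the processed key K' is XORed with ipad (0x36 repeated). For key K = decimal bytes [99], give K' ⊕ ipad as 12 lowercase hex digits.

553636363636

Key decimal bytes [99] = 63 is 1 byte ≤ B = 6; zero-pad to 6 bytes: K' = 63 00 00 00 00 00.
XOR each byte with 0x36: 63⊕36=55, 00⊕36=36, 00⊕36=36, 00⊕36=36, 00⊕36=36, 00⊕36=36.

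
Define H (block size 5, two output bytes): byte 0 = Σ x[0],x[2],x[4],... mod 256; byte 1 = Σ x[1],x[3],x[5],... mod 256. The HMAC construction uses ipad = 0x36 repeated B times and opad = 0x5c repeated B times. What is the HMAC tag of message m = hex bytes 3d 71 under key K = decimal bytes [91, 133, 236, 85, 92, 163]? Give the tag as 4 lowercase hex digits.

Key decimal bytes [91, 133, 236, 85, 92, 163] = 5b 85 ec 55 5c a3 is 6 bytes > B = 5, so hash it first: H(key) = a3 7d, then zero-pad to 5 bytes: K' = a3 7d 00 00 00.
K' ⊕ ipad = 95 4b 36 36 36.  K' ⊕ opad = ff 21 5c 5c 5c.
Inner input = (K'⊕ipad) ∥ m = 95 4b 36 36 36 ∥ 3d 71.
Inner hash: even-index sum = 370 mod 256 = 114; odd-index sum = 190 mod 256 = 190 → 72 be.
Outer input = (K'⊕opad) ∥ inner = ff 21 5c 5c 5c ∥ 72 be.
Outer hash (tag): even-index sum = 629 mod 256 = 117; odd-index sum = 239 mod 256 = 239 → 75 ef.

75ef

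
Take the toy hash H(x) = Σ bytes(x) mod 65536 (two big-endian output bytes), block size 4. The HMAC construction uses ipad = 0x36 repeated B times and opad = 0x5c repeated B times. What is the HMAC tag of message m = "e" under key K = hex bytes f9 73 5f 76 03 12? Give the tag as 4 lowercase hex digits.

0186

Key hex bytes f9 73 5f 76 03 12 is 6 bytes > B = 4, so hash it first: H(key) = 02 56, then zero-pad to 4 bytes: K' = 02 56 00 00.
K' ⊕ ipad = 34 60 36 36.  K' ⊕ opad = 5e 0a 5c 5c.
Inner input = (K'⊕ipad) ∥ m = 34 60 36 36 ∥ 65.
Inner hash: sum = 52+96+54+54+101 = 357 → 01 65.
Outer input = (K'⊕opad) ∥ inner = 5e 0a 5c 5c ∥ 01 65.
Outer hash (tag): sum = 94+10+92+92+1+101 = 390 → 01 86.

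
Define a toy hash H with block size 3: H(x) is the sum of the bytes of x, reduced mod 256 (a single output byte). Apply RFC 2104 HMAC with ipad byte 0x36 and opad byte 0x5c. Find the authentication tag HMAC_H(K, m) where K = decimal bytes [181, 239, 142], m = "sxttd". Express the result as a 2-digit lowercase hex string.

Key decimal bytes [181, 239, 142] = b5 ef 8e is exactly B = 3 bytes: K' = b5 ef 8e.
K' ⊕ ipad = 83 d9 b8.  K' ⊕ opad = e9 b3 d2.
Inner input = (K'⊕ipad) ∥ m = 83 d9 b8 ∥ 73 78 74 74 64.
Inner hash: sum = 131+217+184+115+120+116+116+100 = 1099; mod 256 = 75 → 4b.
Outer input = (K'⊕opad) ∥ inner = e9 b3 d2 ∥ 4b.
Outer hash (tag): sum = 233+179+210+75 = 697; mod 256 = 185 → b9.

b9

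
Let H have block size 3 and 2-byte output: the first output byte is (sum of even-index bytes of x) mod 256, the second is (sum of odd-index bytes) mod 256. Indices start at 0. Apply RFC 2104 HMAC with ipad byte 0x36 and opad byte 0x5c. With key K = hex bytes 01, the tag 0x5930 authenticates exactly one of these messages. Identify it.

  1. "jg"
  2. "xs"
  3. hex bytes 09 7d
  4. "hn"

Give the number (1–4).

1

Key hex bytes 01 is 1 byte ≤ B = 3; zero-pad to 3 bytes: K' = 01 00 00.
K' ⊕ ipad = 37 36 36; K' ⊕ opad = 5d 5c 5c.
m1: inner = H(37 36 36 6a 67) = d4 a0; tag = H(5d 5c 5c d4 a0) = 5930 ← matches
m2: inner = H(37 36 36 78 73) = e0 ae; tag = H(5d 5c 5c e0 ae) = 673c
m3: inner = H(37 36 36 09 7d) = ea 3f; tag = H(5d 5c 5c ea 3f) = f846
m4: inner = H(37 36 36 68 6e) = db 9e; tag = H(5d 5c 5c db 9e) = 5737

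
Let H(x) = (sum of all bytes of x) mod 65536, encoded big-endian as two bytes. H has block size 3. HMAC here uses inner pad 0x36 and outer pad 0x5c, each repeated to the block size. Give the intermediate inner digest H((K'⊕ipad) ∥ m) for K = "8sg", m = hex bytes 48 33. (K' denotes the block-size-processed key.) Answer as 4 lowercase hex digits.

011f

Key "8sg" = 38 73 67 is exactly B = 3 bytes: K' = 38 73 67.
K' ⊕ ipad = 0e 45 51.
Inner input = 0e 45 51 ∥ 48 33.
Inner hash: sum = 14+69+81+72+51 = 287 → 01 1f.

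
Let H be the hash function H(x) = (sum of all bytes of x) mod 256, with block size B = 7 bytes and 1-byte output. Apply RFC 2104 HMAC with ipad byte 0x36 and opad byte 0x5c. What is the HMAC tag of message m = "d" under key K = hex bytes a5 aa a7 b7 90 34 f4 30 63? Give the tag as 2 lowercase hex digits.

42

Key hex bytes a5 aa a7 b7 90 34 f4 30 63 is 9 bytes > B = 7, so hash it first: H(key) = f8, then zero-pad to 7 bytes: K' = f8 00 00 00 00 00 00.
K' ⊕ ipad = ce 36 36 36 36 36 36.  K' ⊕ opad = a4 5c 5c 5c 5c 5c 5c.
Inner input = (K'⊕ipad) ∥ m = ce 36 36 36 36 36 36 ∥ 64.
Inner hash: sum = 206+54+54+54+54+54+54+100 = 630; mod 256 = 118 → 76.
Outer input = (K'⊕opad) ∥ inner = a4 5c 5c 5c 5c 5c 5c ∥ 76.
Outer hash (tag): sum = 164+92+92+92+92+92+92+118 = 834; mod 256 = 66 → 42.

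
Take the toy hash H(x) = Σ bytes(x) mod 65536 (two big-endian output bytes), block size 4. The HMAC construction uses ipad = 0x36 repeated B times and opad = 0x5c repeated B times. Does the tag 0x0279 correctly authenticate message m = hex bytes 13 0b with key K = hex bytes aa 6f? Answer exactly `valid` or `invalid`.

Key hex bytes aa 6f is 2 bytes ≤ B = 4; zero-pad to 4 bytes: K' = aa 6f 00 00.
K' ⊕ ipad = 9c 59 36 36; K' ⊕ opad = f6 33 5c 5c.
Inner hash: sum = 156+89+54+54+19+11 = 383 → 01 7f.
Outer hash (recomputed tag): sum = 246+51+92+92+1+127 = 609 → 02 61.
Recomputed tag = 0261; claimed = 0279 → mismatch.

invalid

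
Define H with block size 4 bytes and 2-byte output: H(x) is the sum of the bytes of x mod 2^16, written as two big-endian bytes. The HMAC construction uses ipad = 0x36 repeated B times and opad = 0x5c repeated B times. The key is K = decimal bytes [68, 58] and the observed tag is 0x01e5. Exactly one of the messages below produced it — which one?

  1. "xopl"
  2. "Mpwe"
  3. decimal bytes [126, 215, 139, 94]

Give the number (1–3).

1

Key decimal bytes [68, 58] = 44 3a is 2 bytes ≤ B = 4; zero-pad to 4 bytes: K' = 44 3a 00 00.
K' ⊕ ipad = 72 0c 36 36; K' ⊕ opad = 18 66 5c 5c.
m1: inner = H(72 0c 36 36 78 6f 70 6c) = 02 ad; tag = H(18 66 5c 5c 02 ad) = 01e5 ← matches
m2: inner = H(72 0c 36 36 4d 70 77 65) = 02 83; tag = H(18 66 5c 5c 02 83) = 01bb
m3: inner = H(72 0c 36 36 7e d7 8b 5e) = 03 28; tag = H(18 66 5c 5c 03 28) = 0161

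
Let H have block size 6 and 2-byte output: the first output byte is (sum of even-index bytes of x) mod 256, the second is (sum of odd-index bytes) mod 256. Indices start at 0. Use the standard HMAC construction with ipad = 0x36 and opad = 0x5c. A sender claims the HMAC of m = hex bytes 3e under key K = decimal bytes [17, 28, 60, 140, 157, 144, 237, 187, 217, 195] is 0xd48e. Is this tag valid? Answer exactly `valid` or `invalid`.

valid

Key decimal bytes [17, 28, 60, 140, 157, 144, 237, 187, 217, 195] = 11 1c 3c 8c 9d 90 ed bb d9 c3 is 10 bytes > B = 6, so hash it first: H(key) = b0 b6, then zero-pad to 6 bytes: K' = b0 b6 00 00 00 00.
K' ⊕ ipad = 86 80 36 36 36 36; K' ⊕ opad = ec ea 5c 5c 5c 5c.
Inner hash: even-index sum = 304 mod 256 = 48; odd-index sum = 236 mod 256 = 236 → 30 ec.
Outer hash (recomputed tag): even-index sum = 468 mod 256 = 212; odd-index sum = 654 mod 256 = 142 → d4 8e.
Recomputed tag = d48e; claimed = d48e → match.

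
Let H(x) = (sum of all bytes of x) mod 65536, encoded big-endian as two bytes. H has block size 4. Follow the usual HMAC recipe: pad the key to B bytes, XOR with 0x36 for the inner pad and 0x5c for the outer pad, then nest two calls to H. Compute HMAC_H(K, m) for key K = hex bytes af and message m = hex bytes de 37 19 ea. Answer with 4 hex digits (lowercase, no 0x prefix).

025d

Key hex bytes af is 1 byte ≤ B = 4; zero-pad to 4 bytes: K' = af 00 00 00.
K' ⊕ ipad = 99 36 36 36.  K' ⊕ opad = f3 5c 5c 5c.
Inner input = (K'⊕ipad) ∥ m = 99 36 36 36 ∥ de 37 19 ea.
Inner hash: sum = 153+54+54+54+222+55+25+234 = 851 → 03 53.
Outer input = (K'⊕opad) ∥ inner = f3 5c 5c 5c ∥ 03 53.
Outer hash (tag): sum = 243+92+92+92+3+83 = 605 → 02 5d.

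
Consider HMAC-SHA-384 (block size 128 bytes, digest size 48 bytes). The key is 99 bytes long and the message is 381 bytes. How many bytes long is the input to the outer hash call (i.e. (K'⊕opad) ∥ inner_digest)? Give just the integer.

Key is 99 ≤ 128 bytes, zero-padded: |K'| = 128.
Outer input = (K'⊕opad) ∥ H(inner) → 128 + 48 = 176 bytes.

176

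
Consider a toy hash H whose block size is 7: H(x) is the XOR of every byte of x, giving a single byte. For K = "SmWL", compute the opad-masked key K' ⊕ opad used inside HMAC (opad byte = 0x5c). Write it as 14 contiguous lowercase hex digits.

0f310b105c5c5c

Key "SmWL" = 53 6d 57 4c is 4 bytes ≤ B = 7; zero-pad to 7 bytes: K' = 53 6d 57 4c 00 00 00.
XOR each byte with 0x5c: 53⊕5c=0f, 6d⊕5c=31, 57⊕5c=0b, 4c⊕5c=10, 00⊕5c=5c, 00⊕5c=5c, 00⊕5c=5c.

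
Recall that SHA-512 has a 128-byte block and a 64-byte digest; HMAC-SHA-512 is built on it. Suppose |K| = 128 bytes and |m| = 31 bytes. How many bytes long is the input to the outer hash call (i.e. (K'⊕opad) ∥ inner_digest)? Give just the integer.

192

Key is 128 ≤ 128 bytes, zero-padded: |K'| = 128.
Outer input = (K'⊕opad) ∥ H(inner) → 128 + 64 = 192 bytes.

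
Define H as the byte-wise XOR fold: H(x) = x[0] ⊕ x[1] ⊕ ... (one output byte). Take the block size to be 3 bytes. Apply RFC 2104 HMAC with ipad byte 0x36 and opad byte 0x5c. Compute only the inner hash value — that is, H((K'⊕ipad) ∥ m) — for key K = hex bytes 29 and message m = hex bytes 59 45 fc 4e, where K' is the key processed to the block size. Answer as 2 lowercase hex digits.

Key hex bytes 29 is 1 byte ≤ B = 3; zero-pad to 3 bytes: K' = 29 00 00.
K' ⊕ ipad = 1f 36 36.
Inner input = 1f 36 36 ∥ 59 45 fc 4e.
Inner hash: XOR 1f⊕36⊕36⊕59⊕45⊕fc⊕4e = b1.

b1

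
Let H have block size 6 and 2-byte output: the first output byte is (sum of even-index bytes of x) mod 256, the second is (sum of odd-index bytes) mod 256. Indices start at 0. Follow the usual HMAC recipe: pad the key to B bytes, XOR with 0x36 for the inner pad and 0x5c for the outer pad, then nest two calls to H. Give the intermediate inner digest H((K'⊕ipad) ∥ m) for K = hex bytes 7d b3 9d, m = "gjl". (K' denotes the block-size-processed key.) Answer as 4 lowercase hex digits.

ff5b

Key hex bytes 7d b3 9d is 3 bytes ≤ B = 6; zero-pad to 6 bytes: K' = 7d b3 9d 00 00 00.
K' ⊕ ipad = 4b 85 ab 36 36 36.
Inner input = 4b 85 ab 36 36 36 ∥ 67 6a 6c.
Inner hash: even-index sum = 511 mod 256 = 255; odd-index sum = 347 mod 256 = 91 → ff 5b.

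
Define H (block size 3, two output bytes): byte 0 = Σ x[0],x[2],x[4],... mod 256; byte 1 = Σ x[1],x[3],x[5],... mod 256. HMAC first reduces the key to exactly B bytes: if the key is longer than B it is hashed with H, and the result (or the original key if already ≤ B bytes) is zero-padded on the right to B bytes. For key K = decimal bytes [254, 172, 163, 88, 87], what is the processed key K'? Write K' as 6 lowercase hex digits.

f80400

|K| = 5 > B = 3, so first hash the key.
H(K): even-index sum = 504 mod 256 = 248; odd-index sum = 260 mod 256 = 4 → f8 04.
Zero-pad H(K) = f8 04 to 3 bytes: K' = f8 04 00.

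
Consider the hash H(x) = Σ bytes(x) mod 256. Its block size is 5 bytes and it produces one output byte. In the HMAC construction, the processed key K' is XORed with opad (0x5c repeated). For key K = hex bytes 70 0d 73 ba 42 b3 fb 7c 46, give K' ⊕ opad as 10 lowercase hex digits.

Key hex bytes 70 0d 73 ba 42 b3 fb 7c 46 is 9 bytes > B = 5, so hash it first: H(key) = 5c, then zero-pad to 5 bytes: K' = 5c 00 00 00 00.
XOR each byte with 0x5c: 5c⊕5c=00, 00⊕5c=5c, 00⊕5c=5c, 00⊕5c=5c, 00⊕5c=5c.

005c5c5c5c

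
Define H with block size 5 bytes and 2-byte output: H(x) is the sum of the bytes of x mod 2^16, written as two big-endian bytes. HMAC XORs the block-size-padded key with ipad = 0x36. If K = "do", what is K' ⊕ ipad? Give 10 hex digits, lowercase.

5259363636

Key "do" = 64 6f is 2 bytes ≤ B = 5; zero-pad to 5 bytes: K' = 64 6f 00 00 00.
XOR each byte with 0x36: 64⊕36=52, 6f⊕36=59, 00⊕36=36, 00⊕36=36, 00⊕36=36.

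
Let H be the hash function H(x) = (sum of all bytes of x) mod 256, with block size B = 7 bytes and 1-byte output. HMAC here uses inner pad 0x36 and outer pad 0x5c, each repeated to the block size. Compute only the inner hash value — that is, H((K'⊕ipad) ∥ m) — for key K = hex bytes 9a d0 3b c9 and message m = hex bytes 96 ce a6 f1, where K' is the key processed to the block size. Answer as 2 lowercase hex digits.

3b

Key hex bytes 9a d0 3b c9 is 4 bytes ≤ B = 7; zero-pad to 7 bytes: K' = 9a d0 3b c9 00 00 00.
K' ⊕ ipad = ac e6 0d ff 36 36 36.
Inner input = ac e6 0d ff 36 36 36 ∥ 96 ce a6 f1.
Inner hash: sum = 172+230+13+255+54+54+54+150+206+166+241 = 1595; mod 256 = 59 → 3b.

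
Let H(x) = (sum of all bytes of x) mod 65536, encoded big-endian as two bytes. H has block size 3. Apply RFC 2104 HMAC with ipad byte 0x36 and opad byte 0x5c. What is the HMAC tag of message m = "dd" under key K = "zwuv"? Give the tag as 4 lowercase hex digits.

015a

Key "zwuv" = 7a 77 75 76 is 4 bytes > B = 3, so hash it first: H(key) = 01 dc, then zero-pad to 3 bytes: K' = 01 dc 00.
K' ⊕ ipad = 37 ea 36.  K' ⊕ opad = 5d 80 5c.
Inner input = (K'⊕ipad) ∥ m = 37 ea 36 ∥ 64 64.
Inner hash: sum = 55+234+54+100+100 = 543 → 02 1f.
Outer input = (K'⊕opad) ∥ inner = 5d 80 5c ∥ 02 1f.
Outer hash (tag): sum = 93+128+92+2+31 = 346 → 01 5a.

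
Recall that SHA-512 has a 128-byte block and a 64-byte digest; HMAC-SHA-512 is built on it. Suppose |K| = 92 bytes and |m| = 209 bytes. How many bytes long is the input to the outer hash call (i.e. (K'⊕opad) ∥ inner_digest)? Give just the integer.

192

Key is 92 ≤ 128 bytes, zero-padded: |K'| = 128.
Outer input = (K'⊕opad) ∥ H(inner) → 128 + 64 = 192 bytes.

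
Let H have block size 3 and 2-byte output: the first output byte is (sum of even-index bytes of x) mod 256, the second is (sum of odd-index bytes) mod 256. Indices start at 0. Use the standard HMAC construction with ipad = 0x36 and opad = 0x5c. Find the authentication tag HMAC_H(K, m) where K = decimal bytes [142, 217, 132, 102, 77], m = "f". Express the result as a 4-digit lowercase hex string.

Key decimal bytes [142, 217, 132, 102, 77] = 8e d9 84 66 4d is 5 bytes > B = 3, so hash it first: H(key) = 5f 3f, then zero-pad to 3 bytes: K' = 5f 3f 00.
K' ⊕ ipad = 69 09 36.  K' ⊕ opad = 03 63 5c.
Inner input = (K'⊕ipad) ∥ m = 69 09 36 ∥ 66.
Inner hash: even-index sum = 159 mod 256 = 159; odd-index sum = 111 mod 256 = 111 → 9f 6f.
Outer input = (K'⊕opad) ∥ inner = 03 63 5c ∥ 9f 6f.
Outer hash (tag): even-index sum = 206 mod 256 = 206; odd-index sum = 258 mod 256 = 2 → ce 02.

ce02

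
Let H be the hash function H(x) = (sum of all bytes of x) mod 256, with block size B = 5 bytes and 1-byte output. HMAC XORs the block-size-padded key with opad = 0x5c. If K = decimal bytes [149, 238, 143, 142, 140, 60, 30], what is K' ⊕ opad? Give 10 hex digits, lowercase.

da5c5c5c5c

Key decimal bytes [149, 238, 143, 142, 140, 60, 30] = 95 ee 8f 8e 8c 3c 1e is 7 bytes > B = 5, so hash it first: H(key) = 86, then zero-pad to 5 bytes: K' = 86 00 00 00 00.
XOR each byte with 0x5c: 86⊕5c=da, 00⊕5c=5c, 00⊕5c=5c, 00⊕5c=5c, 00⊕5c=5c.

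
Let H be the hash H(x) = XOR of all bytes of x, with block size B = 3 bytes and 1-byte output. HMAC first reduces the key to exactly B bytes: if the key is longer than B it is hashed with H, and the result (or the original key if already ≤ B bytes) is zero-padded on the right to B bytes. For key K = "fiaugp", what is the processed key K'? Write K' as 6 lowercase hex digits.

|K| = 6 > B = 3, so first hash the key.
H(K): XOR 66⊕69⊕61⊕75⊕67⊕70 = 0c.
Zero-pad H(K) = 0c to 3 bytes: K' = 0c 00 00.

0c0000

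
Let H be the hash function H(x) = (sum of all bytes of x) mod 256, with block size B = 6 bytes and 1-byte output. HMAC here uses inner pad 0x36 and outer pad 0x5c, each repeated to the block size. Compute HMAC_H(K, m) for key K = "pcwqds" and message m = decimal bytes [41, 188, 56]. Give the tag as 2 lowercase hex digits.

Key "pcwqds" = 70 63 77 71 64 73 is exactly B = 6 bytes: K' = 70 63 77 71 64 73.
K' ⊕ ipad = 46 55 41 47 52 45.  K' ⊕ opad = 2c 3f 2b 2d 38 2f.
Inner input = (K'⊕ipad) ∥ m = 46 55 41 47 52 45 ∥ 29 bc 38.
Inner hash: sum = 70+85+65+71+82+69+41+188+56 = 727; mod 256 = 215 → d7.
Outer input = (K'⊕opad) ∥ inner = 2c 3f 2b 2d 38 2f ∥ d7.
Outer hash (tag): sum = 44+63+43+45+56+47+215 = 513; mod 256 = 1 → 01.

01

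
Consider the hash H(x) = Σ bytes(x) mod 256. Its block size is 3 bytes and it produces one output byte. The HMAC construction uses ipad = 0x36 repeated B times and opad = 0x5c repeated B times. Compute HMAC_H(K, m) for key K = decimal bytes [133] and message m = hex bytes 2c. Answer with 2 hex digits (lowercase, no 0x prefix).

dc

Key decimal bytes [133] = 85 is 1 byte ≤ B = 3; zero-pad to 3 bytes: K' = 85 00 00.
K' ⊕ ipad = b3 36 36.  K' ⊕ opad = d9 5c 5c.
Inner input = (K'⊕ipad) ∥ m = b3 36 36 ∥ 2c.
Inner hash: sum = 179+54+54+44 = 331; mod 256 = 75 → 4b.
Outer input = (K'⊕opad) ∥ inner = d9 5c 5c ∥ 4b.
Outer hash (tag): sum = 217+92+92+75 = 476; mod 256 = 220 → dc.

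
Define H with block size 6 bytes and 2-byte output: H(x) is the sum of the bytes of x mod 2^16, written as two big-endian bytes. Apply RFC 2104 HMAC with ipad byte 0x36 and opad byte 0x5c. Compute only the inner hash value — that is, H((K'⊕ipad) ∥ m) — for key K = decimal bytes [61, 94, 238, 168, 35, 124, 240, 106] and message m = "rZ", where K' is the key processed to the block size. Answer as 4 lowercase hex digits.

Key decimal bytes [61, 94, 238, 168, 35, 124, 240, 106] = 3d 5e ee a8 23 7c f0 6a is 8 bytes > B = 6, so hash it first: H(key) = 04 2a, then zero-pad to 6 bytes: K' = 04 2a 00 00 00 00.
K' ⊕ ipad = 32 1c 36 36 36 36.
Inner input = 32 1c 36 36 36 36 ∥ 72 5a.
Inner hash: sum = 50+28+54+54+54+54+114+90 = 498 → 01 f2.

01f2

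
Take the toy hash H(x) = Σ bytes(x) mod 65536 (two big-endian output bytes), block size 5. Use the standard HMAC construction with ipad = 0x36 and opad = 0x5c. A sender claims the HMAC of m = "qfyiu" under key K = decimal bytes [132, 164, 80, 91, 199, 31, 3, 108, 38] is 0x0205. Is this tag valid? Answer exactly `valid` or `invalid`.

valid

Key decimal bytes [132, 164, 80, 91, 199, 31, 3, 108, 38] = 84 a4 50 5b c7 1f 03 6c 26 is 9 bytes > B = 5, so hash it first: H(key) = 03 4e, then zero-pad to 5 bytes: K' = 03 4e 00 00 00.
K' ⊕ ipad = 35 78 36 36 36; K' ⊕ opad = 5f 12 5c 5c 5c.
Inner hash: sum = 53+120+54+54+54+113+102+121+105+117 = 893 → 03 7d.
Outer hash (recomputed tag): sum = 95+18+92+92+92+3+125 = 517 → 02 05.
Recomputed tag = 0205; claimed = 0205 → match.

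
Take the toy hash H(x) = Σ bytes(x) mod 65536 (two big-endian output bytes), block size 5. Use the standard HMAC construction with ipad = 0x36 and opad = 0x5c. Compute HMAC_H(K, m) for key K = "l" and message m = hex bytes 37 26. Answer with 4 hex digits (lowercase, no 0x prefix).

0230

Key "l" = 6c is 1 byte ≤ B = 5; zero-pad to 5 bytes: K' = 6c 00 00 00 00.
K' ⊕ ipad = 5a 36 36 36 36.  K' ⊕ opad = 30 5c 5c 5c 5c.
Inner input = (K'⊕ipad) ∥ m = 5a 36 36 36 36 ∥ 37 26.
Inner hash: sum = 90+54+54+54+54+55+38 = 399 → 01 8f.
Outer input = (K'⊕opad) ∥ inner = 30 5c 5c 5c 5c ∥ 01 8f.
Outer hash (tag): sum = 48+92+92+92+92+1+143 = 560 → 02 30.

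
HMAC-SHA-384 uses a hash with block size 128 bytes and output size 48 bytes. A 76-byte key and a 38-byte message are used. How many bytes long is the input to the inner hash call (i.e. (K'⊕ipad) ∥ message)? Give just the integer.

166

Key is 76 ≤ 128 bytes, zero-padded: |K'| = 128.
Inner input = (K'⊕ipad) ∥ m → 128 + 38 = 166 bytes.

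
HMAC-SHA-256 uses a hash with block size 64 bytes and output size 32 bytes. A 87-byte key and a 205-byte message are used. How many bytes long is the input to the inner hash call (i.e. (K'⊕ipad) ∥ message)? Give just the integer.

269

Key is 87 > 64 bytes, so it is hashed to 32 bytes then zero-padded to 64: |K'| = 64.
Inner input = (K'⊕ipad) ∥ m → 64 + 205 = 269 bytes.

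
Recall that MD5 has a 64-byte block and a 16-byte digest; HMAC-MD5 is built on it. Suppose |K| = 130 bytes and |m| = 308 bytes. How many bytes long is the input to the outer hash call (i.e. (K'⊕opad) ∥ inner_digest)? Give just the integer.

Key is 130 > 64 bytes, so it is hashed to 16 bytes then zero-padded to 64: |K'| = 64.
Outer input = (K'⊕opad) ∥ H(inner) → 64 + 16 = 80 bytes.

80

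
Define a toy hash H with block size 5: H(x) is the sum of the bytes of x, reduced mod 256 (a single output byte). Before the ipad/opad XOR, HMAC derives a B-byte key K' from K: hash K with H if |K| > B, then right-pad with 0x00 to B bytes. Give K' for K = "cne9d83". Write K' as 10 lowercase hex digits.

|K| = 7 > B = 5, so first hash the key.
H(K): sum = 99+110+101+57+100+56+51 = 574; mod 256 = 62 → 3e.
Zero-pad H(K) = 3e to 5 bytes: K' = 3e 00 00 00 00.

3e00000000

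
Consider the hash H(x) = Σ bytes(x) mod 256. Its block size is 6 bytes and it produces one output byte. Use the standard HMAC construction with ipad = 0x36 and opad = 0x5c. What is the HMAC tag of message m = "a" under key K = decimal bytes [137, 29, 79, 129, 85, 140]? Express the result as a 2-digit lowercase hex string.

Key decimal bytes [137, 29, 79, 129, 85, 140] = 89 1d 4f 81 55 8c is exactly B = 6 bytes: K' = 89 1d 4f 81 55 8c.
K' ⊕ ipad = bf 2b 79 b7 63 ba.  K' ⊕ opad = d5 41 13 dd 09 d0.
Inner input = (K'⊕ipad) ∥ m = bf 2b 79 b7 63 ba ∥ 61.
Inner hash: sum = 191+43+121+183+99+186+97 = 920; mod 256 = 152 → 98.
Outer input = (K'⊕opad) ∥ inner = d5 41 13 dd 09 d0 ∥ 98.
Outer hash (tag): sum = 213+65+19+221+9+208+152 = 887; mod 256 = 119 → 77.

77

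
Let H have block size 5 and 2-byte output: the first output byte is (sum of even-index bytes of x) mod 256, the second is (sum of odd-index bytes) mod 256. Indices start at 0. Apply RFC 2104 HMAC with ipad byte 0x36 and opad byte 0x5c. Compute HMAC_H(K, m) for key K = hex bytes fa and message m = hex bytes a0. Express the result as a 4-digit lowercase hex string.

Key hex bytes fa is 1 byte ≤ B = 5; zero-pad to 5 bytes: K' = fa 00 00 00 00.
K' ⊕ ipad = cc 36 36 36 36.  K' ⊕ opad = a6 5c 5c 5c 5c.
Inner input = (K'⊕ipad) ∥ m = cc 36 36 36 36 ∥ a0.
Inner hash: even-index sum = 312 mod 256 = 56; odd-index sum = 268 mod 256 = 12 → 38 0c.
Outer input = (K'⊕opad) ∥ inner = a6 5c 5c 5c 5c ∥ 38 0c.
Outer hash (tag): even-index sum = 362 mod 256 = 106; odd-index sum = 240 mod 256 = 240 → 6a f0.

6af0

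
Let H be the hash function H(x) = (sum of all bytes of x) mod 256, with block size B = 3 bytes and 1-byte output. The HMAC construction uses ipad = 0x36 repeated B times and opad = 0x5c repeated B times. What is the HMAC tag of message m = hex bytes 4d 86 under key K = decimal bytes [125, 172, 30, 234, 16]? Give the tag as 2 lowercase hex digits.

8b

Key decimal bytes [125, 172, 30, 234, 16] = 7d ac 1e ea 10 is 5 bytes > B = 3, so hash it first: H(key) = 41, then zero-pad to 3 bytes: K' = 41 00 00.
K' ⊕ ipad = 77 36 36.  K' ⊕ opad = 1d 5c 5c.
Inner input = (K'⊕ipad) ∥ m = 77 36 36 ∥ 4d 86.
Inner hash: sum = 119+54+54+77+134 = 438; mod 256 = 182 → b6.
Outer input = (K'⊕opad) ∥ inner = 1d 5c 5c ∥ b6.
Outer hash (tag): sum = 29+92+92+182 = 395; mod 256 = 139 → 8b.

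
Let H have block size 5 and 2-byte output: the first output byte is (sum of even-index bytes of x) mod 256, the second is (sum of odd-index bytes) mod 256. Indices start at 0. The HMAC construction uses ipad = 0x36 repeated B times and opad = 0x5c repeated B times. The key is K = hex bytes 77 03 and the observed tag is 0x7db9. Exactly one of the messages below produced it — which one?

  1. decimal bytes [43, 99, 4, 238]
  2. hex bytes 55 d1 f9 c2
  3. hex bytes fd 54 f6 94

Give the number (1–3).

1

Key hex bytes 77 03 is 2 bytes ≤ B = 5; zero-pad to 5 bytes: K' = 77 03 00 00 00.
K' ⊕ ipad = 41 35 36 36 36; K' ⊕ opad = 2b 5f 5c 5c 5c.
m1: inner = H(41 35 36 36 36 2b 63 04 ee) = fe 9a; tag = H(2b 5f 5c 5c 5c fe 9a) = 7db9 ← matches
m2: inner = H(41 35 36 36 36 55 d1 f9 c2) = 40 b9; tag = H(2b 5f 5c 5c 5c 40 b9) = 9cfb
m3: inner = H(41 35 36 36 36 fd 54 f6 94) = 95 5e; tag = H(2b 5f 5c 5c 5c 95 5e) = 4150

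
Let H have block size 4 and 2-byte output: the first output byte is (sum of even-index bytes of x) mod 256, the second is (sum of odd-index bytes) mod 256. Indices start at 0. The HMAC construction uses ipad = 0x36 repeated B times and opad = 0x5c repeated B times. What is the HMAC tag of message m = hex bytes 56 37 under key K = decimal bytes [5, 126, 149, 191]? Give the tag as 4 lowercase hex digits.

Key decimal bytes [5, 126, 149, 191] = 05 7e 95 bf is exactly B = 4 bytes: K' = 05 7e 95 bf.
K' ⊕ ipad = 33 48 a3 89.  K' ⊕ opad = 59 22 c9 e3.
Inner input = (K'⊕ipad) ∥ m = 33 48 a3 89 ∥ 56 37.
Inner hash: even-index sum = 300 mod 256 = 44; odd-index sum = 264 mod 256 = 8 → 2c 08.
Outer input = (K'⊕opad) ∥ inner = 59 22 c9 e3 ∥ 2c 08.
Outer hash (tag): even-index sum = 334 mod 256 = 78; odd-index sum = 269 mod 256 = 13 → 4e 0d.

4e0d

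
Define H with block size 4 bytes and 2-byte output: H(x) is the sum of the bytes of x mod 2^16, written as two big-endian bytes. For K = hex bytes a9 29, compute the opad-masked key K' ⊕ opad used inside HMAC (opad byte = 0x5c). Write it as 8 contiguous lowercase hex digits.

f5755c5c

Key hex bytes a9 29 is 2 bytes ≤ B = 4; zero-pad to 4 bytes: K' = a9 29 00 00.
XOR each byte with 0x5c: a9⊕5c=f5, 29⊕5c=75, 00⊕5c=5c, 00⊕5c=5c.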